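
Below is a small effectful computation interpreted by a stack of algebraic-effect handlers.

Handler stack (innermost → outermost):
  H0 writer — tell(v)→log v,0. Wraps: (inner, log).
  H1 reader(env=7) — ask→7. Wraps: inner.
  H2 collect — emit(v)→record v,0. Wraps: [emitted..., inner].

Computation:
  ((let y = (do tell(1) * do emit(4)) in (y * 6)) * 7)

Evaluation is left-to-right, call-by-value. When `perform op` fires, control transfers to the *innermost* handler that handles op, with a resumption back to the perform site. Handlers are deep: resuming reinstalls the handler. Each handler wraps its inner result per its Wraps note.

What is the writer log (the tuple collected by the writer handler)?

Answer: (1)

Working:
tell(1) @ H0 ⇒ log+=1
emit(4) @ H2 ⇒ out+=4
H0 returns (0, (1))
H1 returns (0, (1))
H2 returns [4, (0, (1))]
= [4, (0, (1))]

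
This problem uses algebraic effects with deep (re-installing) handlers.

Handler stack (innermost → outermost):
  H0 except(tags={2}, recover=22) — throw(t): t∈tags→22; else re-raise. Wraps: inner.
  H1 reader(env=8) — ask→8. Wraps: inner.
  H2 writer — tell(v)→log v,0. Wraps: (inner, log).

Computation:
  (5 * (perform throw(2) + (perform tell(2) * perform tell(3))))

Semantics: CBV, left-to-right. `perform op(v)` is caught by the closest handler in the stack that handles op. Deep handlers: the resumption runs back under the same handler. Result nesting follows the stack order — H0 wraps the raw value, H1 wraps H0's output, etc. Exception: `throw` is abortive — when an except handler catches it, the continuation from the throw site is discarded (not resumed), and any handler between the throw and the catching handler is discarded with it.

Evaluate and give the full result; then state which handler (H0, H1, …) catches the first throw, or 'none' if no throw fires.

Answer: (22, ()) ; first throw caught by: H0

Step-by-step:
throw(2) @ H0 caught ⇒ 22
H1 returns 22
H2 returns (22, ())
= (22, ())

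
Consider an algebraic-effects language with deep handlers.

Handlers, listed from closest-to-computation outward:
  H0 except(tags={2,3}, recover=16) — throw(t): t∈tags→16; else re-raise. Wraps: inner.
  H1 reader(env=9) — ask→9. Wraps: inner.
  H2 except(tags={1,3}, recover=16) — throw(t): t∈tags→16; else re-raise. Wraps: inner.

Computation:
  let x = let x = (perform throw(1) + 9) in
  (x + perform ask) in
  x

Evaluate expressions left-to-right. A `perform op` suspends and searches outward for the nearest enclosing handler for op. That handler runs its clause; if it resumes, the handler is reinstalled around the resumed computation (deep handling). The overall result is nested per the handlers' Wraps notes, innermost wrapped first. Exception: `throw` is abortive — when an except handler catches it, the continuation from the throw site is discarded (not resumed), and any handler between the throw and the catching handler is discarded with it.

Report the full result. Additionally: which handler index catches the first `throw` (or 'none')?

Answer: 16 ; first throw caught by: H2

Step-by-step:
throw(1) @ H0 re-raised
throw(1) @ H2 caught ⇒ 16
= 16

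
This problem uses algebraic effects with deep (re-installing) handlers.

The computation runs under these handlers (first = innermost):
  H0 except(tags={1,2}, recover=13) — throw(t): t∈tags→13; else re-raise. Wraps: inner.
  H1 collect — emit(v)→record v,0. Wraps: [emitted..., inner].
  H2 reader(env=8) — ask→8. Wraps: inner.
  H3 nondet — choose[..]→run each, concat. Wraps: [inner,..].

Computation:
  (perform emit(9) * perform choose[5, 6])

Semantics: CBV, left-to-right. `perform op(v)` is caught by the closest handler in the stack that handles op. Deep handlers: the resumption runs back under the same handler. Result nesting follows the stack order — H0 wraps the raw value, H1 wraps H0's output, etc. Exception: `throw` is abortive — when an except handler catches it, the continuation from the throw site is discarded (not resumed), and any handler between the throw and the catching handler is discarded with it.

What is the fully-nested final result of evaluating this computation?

Answer: [[9, 0], [9, 0]]

Evaluation trace:
emit(9) @ H1 ⇒ out+=9
choose[5, 6] @ H3
  branch[0] choose=5:
    H0 returns 0
    H1 returns [9, 0]
    H2 returns [9, 0]
    H3 returns [[9, 0]]
  branch[1] choose=6:
    H0 returns 0
    H1 returns [9, 0]
    H2 returns [9, 0]
    H3 returns [[9, 0]]
= [[9, 0], [9, 0]]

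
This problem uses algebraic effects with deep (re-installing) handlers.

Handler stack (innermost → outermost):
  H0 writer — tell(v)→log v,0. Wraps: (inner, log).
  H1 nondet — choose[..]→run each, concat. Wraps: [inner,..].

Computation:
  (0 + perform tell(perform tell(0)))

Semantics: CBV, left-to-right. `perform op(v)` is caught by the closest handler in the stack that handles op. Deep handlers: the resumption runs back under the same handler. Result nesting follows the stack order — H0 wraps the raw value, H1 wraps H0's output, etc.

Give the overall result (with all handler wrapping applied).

Evaluation trace:
tell(0) @ H0 ⇒ log+=0
tell(0) @ H0 ⇒ log+=0
H0 returns (0, (0, 0))
H1 returns [(0, (0, 0))]
= [(0, (0, 0))]

Answer: [(0, (0, 0))]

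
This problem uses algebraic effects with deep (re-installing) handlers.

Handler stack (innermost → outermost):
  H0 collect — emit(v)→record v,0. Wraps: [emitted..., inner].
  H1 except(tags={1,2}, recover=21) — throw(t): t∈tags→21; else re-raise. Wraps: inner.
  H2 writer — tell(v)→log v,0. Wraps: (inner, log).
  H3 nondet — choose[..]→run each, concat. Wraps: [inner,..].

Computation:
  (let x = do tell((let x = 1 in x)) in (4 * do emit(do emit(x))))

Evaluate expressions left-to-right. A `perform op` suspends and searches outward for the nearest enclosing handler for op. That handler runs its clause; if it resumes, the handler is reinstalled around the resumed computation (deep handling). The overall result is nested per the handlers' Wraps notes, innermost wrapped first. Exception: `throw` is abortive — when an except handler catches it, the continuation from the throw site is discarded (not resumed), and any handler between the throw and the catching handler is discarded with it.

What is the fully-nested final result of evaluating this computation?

Working:
tell(1) @ H2 ⇒ log+=1
emit(0) @ H0 ⇒ out+=0
emit(0) @ H0 ⇒ out+=0
H0 returns [0, 0, 0]
H1 returns [0, 0, 0]
H2 returns ([0, 0, 0], (1))
H3 returns [([0, 0, 0], (1))]
= [([0, 0, 0], (1))]

Answer: [([0, 0, 0], (1))]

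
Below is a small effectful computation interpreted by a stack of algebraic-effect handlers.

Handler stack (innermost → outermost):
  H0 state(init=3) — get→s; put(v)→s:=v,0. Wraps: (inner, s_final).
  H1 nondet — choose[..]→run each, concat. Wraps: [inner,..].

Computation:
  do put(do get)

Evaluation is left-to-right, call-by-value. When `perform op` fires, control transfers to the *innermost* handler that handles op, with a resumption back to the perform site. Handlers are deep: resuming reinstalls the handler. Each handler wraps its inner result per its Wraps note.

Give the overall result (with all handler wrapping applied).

Answer: [(0, 3)]

Evaluation trace:
get @ H0 ⇒ 3
put(3) @ H0 ⇒ s:=3
H0 returns (0, 3)
H1 returns [(0, 3)]
= [(0, 3)]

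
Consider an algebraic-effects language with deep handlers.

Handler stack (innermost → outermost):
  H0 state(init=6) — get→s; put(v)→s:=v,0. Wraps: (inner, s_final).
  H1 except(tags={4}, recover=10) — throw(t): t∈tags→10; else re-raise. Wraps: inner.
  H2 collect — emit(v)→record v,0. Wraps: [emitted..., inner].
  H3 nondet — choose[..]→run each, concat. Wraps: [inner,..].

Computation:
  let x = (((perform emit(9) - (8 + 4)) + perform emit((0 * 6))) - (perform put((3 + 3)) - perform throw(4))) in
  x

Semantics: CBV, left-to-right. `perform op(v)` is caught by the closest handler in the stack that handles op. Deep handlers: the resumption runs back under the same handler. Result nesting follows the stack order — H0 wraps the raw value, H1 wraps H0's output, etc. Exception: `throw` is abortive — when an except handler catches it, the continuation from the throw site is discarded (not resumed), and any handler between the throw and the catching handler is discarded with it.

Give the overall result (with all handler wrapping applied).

Working:
emit(9) @ H2 ⇒ out+=9
emit(0) @ H2 ⇒ out+=0
put(6) @ H0 ⇒ s:=6
throw(4) @ H1 caught ⇒ 10
H2 returns [9, 0, 10]
H3 returns [[9, 0, 10]]
= [[9, 0, 10]]

Answer: [[9, 0, 10]]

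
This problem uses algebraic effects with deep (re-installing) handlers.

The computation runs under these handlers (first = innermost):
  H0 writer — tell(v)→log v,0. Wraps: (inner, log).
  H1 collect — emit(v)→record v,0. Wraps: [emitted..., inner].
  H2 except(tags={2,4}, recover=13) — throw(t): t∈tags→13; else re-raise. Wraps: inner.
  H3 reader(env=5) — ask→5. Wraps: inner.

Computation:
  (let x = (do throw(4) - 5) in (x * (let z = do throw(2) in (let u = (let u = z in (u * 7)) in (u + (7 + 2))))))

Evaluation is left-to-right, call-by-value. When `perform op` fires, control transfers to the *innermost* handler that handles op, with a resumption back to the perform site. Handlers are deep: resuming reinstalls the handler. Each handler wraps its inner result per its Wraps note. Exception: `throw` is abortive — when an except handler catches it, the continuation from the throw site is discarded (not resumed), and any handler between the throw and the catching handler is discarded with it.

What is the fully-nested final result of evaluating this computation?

Answer: 13

Working:
throw(4) @ H2 caught ⇒ 13
H3 returns 13
= 13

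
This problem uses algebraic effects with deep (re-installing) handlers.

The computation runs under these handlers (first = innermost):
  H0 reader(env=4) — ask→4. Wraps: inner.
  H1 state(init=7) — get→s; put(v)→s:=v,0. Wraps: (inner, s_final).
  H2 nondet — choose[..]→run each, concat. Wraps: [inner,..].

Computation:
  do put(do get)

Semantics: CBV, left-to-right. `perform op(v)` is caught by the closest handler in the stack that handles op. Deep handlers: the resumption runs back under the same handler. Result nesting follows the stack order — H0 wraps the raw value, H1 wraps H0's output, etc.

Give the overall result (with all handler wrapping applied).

Answer: [(0, 7)]

Step-by-step:
get @ H1 ⇒ 7
put(7) @ H1 ⇒ s:=7
H0 returns 0
H1 returns (0, 7)
H2 returns [(0, 7)]
= [(0, 7)]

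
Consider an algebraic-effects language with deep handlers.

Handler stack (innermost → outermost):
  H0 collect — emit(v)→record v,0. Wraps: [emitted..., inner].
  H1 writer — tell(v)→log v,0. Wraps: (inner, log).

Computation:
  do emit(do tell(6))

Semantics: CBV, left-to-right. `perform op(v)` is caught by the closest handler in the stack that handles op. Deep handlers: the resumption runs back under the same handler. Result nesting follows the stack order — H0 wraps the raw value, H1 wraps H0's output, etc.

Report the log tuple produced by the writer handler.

Answer: (6)

Step-by-step:
tell(6) @ H1 ⇒ log+=6
emit(0) @ H0 ⇒ out+=0
H0 returns [0, 0]
H1 returns ([0, 0], (6))
= ([0, 0], (6))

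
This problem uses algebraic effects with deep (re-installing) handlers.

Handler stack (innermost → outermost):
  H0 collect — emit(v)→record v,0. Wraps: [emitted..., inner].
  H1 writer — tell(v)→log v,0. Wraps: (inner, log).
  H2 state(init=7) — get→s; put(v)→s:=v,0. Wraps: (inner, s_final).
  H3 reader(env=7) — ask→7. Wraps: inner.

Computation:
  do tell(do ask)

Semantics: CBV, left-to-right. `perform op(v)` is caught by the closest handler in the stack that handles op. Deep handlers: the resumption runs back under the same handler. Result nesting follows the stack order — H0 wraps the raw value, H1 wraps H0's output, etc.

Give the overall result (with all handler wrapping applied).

Answer: (([0], (7)), 7)

Step-by-step:
ask @ H3 ⇒ 7
tell(7) @ H1 ⇒ log+=7
H0 returns [0]
H1 returns ([0], (7))
H2 returns (([0], (7)), 7)
H3 returns (([0], (7)), 7)
= (([0], (7)), 7)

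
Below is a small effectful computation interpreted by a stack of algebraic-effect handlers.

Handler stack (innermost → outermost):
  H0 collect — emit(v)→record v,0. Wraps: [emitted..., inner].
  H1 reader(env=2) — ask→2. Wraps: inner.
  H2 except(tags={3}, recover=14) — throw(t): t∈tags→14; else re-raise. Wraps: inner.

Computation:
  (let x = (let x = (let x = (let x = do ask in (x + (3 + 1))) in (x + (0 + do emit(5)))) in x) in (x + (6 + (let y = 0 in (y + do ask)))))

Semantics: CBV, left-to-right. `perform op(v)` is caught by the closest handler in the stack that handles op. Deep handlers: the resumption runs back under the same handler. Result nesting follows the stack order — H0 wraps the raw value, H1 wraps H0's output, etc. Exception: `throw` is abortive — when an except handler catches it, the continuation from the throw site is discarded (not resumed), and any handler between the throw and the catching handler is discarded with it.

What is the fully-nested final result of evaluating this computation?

Answer: [5, 14]

Step-by-step:
ask @ H1 ⇒ 2
emit(5) @ H0 ⇒ out+=5
ask @ H1 ⇒ 2
H0 returns [5, 14]
H1 returns [5, 14]
H2 returns [5, 14]
= [5, 14]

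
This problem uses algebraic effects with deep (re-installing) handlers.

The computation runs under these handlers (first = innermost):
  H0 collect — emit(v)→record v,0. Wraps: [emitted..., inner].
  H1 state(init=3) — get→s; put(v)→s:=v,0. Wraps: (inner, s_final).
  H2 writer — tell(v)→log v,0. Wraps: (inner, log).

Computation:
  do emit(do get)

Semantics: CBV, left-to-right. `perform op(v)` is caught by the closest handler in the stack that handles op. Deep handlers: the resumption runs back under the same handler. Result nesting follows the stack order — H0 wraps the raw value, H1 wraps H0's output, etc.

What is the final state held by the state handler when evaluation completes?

Working:
get @ H1 ⇒ 3
emit(3) @ H0 ⇒ out+=3
H0 returns [3, 0]
H1 returns ([3, 0], 3)
H2 returns (([3, 0], 3), ())
= (([3, 0], 3), ())

Answer: 3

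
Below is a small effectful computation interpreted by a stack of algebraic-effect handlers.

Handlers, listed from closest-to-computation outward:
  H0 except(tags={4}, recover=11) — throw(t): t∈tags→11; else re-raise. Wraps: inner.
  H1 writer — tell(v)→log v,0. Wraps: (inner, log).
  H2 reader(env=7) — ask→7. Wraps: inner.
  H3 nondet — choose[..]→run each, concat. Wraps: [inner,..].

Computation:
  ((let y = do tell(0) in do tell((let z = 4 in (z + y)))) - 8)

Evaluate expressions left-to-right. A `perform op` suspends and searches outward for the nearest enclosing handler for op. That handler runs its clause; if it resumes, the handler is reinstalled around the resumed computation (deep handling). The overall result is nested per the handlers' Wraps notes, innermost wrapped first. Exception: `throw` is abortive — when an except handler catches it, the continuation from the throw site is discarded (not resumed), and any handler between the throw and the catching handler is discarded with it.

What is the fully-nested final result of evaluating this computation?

Answer: [(-8, (0, 4))]

Working:
tell(0) @ H1 ⇒ log+=0
tell(4) @ H1 ⇒ log+=4
H0 returns -8
H1 returns (-8, (0, 4))
H2 returns (-8, (0, 4))
H3 returns [(-8, (0, 4))]
= [(-8, (0, 4))]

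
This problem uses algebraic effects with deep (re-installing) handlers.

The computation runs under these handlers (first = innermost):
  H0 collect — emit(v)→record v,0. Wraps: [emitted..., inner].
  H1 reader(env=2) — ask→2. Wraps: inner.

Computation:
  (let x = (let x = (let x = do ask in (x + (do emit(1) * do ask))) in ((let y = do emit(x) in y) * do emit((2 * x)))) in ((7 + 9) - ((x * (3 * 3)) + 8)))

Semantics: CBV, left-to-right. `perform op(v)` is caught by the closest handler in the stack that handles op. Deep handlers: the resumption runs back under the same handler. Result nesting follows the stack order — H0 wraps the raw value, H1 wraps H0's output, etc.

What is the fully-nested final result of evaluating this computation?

Answer: [1, 2, 4, 8]

Evaluation trace:
ask @ H1 ⇒ 2
emit(1) @ H0 ⇒ out+=1
ask @ H1 ⇒ 2
emit(2) @ H0 ⇒ out+=2
emit(4) @ H0 ⇒ out+=4
H0 returns [1, 2, 4, 8]
H1 returns [1, 2, 4, 8]
= [1, 2, 4, 8]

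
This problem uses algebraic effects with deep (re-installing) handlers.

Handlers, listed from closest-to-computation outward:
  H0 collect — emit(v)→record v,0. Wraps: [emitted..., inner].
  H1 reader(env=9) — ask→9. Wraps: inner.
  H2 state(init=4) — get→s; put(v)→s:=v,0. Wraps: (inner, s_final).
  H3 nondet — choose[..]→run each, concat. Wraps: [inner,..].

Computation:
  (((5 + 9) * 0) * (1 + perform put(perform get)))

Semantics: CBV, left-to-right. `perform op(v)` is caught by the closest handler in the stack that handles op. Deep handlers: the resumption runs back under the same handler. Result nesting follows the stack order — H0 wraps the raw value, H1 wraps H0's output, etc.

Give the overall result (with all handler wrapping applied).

Step-by-step:
get @ H2 ⇒ 4
put(4) @ H2 ⇒ s:=4
H0 returns [0]
H1 returns [0]
H2 returns ([0], 4)
H3 returns [([0], 4)]
= [([0], 4)]

Answer: [([0], 4)]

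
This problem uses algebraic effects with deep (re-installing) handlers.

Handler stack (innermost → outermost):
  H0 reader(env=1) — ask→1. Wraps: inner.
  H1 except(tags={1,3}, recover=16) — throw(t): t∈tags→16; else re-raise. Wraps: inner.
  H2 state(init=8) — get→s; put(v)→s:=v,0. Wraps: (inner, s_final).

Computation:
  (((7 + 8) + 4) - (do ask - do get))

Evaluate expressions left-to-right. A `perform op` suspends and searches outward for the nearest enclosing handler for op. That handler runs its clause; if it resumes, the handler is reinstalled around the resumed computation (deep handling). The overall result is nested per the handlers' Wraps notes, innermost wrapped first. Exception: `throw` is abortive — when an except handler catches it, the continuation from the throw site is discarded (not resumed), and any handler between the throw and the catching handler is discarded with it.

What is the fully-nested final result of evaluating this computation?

Answer: (26, 8)

Working:
ask @ H0 ⇒ 1
get @ H2 ⇒ 8
H0 returns 26
H1 returns 26
H2 returns (26, 8)
= (26, 8)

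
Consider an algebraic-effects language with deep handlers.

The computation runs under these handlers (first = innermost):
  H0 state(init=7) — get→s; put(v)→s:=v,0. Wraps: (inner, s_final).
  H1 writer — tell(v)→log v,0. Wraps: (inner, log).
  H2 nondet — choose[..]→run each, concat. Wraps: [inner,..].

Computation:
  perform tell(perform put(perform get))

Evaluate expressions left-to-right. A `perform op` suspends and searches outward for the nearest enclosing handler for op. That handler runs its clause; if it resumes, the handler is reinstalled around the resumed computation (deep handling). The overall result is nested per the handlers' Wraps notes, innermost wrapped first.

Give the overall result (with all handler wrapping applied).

Working:
get @ H0 ⇒ 7
put(7) @ H0 ⇒ s:=7
tell(0) @ H1 ⇒ log+=0
H0 returns (0, 7)
H1 returns ((0, 7), (0))
H2 returns [((0, 7), (0))]
= [((0, 7), (0))]

Answer: [((0, 7), (0))]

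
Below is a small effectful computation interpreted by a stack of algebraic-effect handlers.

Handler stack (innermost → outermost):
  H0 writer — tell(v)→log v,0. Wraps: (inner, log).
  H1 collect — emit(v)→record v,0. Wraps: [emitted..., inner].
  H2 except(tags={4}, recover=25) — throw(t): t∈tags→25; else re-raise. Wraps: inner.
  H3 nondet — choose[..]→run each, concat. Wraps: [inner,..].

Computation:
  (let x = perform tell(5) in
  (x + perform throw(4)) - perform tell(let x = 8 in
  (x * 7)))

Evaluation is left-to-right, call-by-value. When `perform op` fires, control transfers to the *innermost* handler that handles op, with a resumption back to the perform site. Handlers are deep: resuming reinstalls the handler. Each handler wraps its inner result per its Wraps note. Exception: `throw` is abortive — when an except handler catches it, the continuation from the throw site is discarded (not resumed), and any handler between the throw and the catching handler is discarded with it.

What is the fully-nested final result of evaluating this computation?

Step-by-step:
tell(5) @ H0 ⇒ log+=5
throw(4) @ H2 caught ⇒ 25
H3 returns [25]
= [25]

Answer: [25]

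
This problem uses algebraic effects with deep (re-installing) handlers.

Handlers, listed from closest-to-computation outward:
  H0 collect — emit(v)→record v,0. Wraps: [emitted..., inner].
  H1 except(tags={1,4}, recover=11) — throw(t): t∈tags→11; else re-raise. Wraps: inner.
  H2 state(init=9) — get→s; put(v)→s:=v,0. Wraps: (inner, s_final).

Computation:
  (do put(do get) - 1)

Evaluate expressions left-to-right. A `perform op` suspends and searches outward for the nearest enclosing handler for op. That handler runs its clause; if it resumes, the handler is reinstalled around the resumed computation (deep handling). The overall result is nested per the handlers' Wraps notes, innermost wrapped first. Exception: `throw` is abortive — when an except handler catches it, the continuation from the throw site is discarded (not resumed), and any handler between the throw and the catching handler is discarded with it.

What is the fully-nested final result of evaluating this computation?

Answer: ([-1], 9)

Step-by-step:
get @ H2 ⇒ 9
put(9) @ H2 ⇒ s:=9
H0 returns [-1]
H1 returns [-1]
H2 returns ([-1], 9)
= ([-1], 9)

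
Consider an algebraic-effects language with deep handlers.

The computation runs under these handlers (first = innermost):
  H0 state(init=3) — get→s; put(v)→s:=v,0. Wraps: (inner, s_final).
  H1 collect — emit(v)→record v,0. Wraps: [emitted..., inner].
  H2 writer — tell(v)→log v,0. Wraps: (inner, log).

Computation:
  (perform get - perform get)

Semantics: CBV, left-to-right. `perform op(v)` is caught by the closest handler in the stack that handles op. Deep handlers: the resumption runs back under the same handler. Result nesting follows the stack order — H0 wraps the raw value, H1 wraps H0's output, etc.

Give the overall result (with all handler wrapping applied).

Working:
get @ H0 ⇒ 3
get @ H0 ⇒ 3
H0 returns (0, 3)
H1 returns [(0, 3)]
H2 returns ([(0, 3)], ())
= ([(0, 3)], ())

Answer: ([(0, 3)], ())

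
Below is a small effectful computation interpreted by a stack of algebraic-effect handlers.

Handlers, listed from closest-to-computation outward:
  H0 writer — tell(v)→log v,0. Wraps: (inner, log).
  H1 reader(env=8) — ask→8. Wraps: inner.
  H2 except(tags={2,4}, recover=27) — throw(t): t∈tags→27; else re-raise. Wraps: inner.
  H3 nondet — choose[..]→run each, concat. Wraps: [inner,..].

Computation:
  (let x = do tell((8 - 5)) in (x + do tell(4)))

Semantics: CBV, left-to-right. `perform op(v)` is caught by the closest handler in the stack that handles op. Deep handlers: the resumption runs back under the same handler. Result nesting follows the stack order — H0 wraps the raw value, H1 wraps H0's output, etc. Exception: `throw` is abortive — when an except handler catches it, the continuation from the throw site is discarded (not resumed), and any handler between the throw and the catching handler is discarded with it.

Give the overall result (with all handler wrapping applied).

Answer: [(0, (3, 4))]

Evaluation trace:
tell(3) @ H0 ⇒ log+=3
tell(4) @ H0 ⇒ log+=4
H0 returns (0, (3, 4))
H1 returns (0, (3, 4))
H2 returns (0, (3, 4))
H3 returns [(0, (3, 4))]
= [(0, (3, 4))]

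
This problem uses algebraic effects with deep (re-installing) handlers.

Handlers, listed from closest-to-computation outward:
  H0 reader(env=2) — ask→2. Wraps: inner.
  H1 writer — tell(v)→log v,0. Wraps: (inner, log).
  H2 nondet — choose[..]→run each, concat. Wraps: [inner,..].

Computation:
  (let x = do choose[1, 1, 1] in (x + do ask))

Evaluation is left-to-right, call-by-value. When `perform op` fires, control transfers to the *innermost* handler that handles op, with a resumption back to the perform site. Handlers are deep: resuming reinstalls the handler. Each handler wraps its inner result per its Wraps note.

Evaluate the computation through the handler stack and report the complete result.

Answer: [(3, ()), (3, ()), (3, ())]

Working:
choose[1, 1, 1] @ H2
  branch[0] choose=1:
    ask @ H0 ⇒ 2
    H0 returns 3
    H1 returns (3, ())
    H2 returns [(3, ())]
  branch[1] choose=1:
    ask @ H0 ⇒ 2
    H0 returns 3
    H1 returns (3, ())
    H2 returns [(3, ())]
  branch[2] choose=1:
    ask @ H0 ⇒ 2
    H0 returns 3
    H1 returns (3, ())
    H2 returns [(3, ())]
= [(3, ()), (3, ()), (3, ())]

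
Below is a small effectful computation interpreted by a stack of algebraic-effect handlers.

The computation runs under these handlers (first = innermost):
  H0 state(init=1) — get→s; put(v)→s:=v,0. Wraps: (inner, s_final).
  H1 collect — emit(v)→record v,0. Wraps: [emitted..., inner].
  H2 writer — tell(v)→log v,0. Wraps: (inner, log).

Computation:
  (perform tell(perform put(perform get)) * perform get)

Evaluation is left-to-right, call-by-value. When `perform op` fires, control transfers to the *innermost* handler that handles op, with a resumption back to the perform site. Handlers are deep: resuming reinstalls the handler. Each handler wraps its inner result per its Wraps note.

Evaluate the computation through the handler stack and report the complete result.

Answer: ([(0, 1)], (0))

Evaluation trace:
get @ H0 ⇒ 1
put(1) @ H0 ⇒ s:=1
tell(0) @ H2 ⇒ log+=0
get @ H0 ⇒ 1
H0 returns (0, 1)
H1 returns [(0, 1)]
H2 returns ([(0, 1)], (0))
= ([(0, 1)], (0))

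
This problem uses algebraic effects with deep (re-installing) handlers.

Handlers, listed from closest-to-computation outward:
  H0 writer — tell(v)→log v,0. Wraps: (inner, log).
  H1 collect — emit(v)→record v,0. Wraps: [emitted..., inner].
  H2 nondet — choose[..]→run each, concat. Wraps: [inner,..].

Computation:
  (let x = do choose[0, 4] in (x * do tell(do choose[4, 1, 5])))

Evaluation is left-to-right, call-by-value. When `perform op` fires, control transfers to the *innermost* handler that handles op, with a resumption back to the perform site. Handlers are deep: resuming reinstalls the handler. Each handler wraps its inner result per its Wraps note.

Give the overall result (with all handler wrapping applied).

Working:
choose[0, 4] @ H2
  branch[0] choose=0:
    choose[4, 1, 5] @ H2
      branch[0] choose=4:
        tell(4) @ H0 ⇒ log+=4
        H0 returns (0, (4))
        H1 returns [(0, (4))]
        H2 returns [[(0, (4))]]
      branch[1] choose=1:
        tell(1) @ H0 ⇒ log+=1
        H0 returns (0, (1))
        H1 returns [(0, (1))]
        H2 returns [[(0, (1))]]
      branch[2] choose=5:
        tell(5) @ H0 ⇒ log+=5
        H0 returns (0, (5))
        H1 returns [(0, (5))]
        H2 returns [[(0, (5))]]
  branch[1] choose=4:
    choose[4, 1, 5] @ H2
      branch[0] choose=4:
        tell(4) @ H0 ⇒ log+=4
        H0 returns (0, (4))
        H1 returns [(0, (4))]
        H2 returns [[(0, (4))]]
      branch[1] choose=1:
        tell(1) @ H0 ⇒ log+=1
        H0 returns (0, (1))
        H1 returns [(0, (1))]
        H2 returns [[(0, (1))]]
      branch[2] choose=5:
        tell(5) @ H0 ⇒ log+=5
        H0 returns (0, (5))
        H1 returns [(0, (5))]
        H2 returns [[(0, (5))]]
= [[(0, (4))], [(0, (1))], [(0, (5))], [(0, (4))], [(0, (1))], [(0, (5))]]

Answer: [[(0, (4))], [(0, (1))], [(0, (5))], [(0, (4))], [(0, (1))], [(0, (5))]]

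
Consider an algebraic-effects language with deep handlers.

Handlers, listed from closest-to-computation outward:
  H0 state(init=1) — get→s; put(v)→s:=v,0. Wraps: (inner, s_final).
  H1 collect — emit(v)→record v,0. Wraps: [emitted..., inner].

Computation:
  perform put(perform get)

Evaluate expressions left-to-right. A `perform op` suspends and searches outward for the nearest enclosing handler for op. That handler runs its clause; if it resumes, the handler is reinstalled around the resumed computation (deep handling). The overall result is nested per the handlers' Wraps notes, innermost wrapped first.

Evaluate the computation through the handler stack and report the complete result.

Answer: [(0, 1)]

Evaluation trace:
get @ H0 ⇒ 1
put(1) @ H0 ⇒ s:=1
H0 returns (0, 1)
H1 returns [(0, 1)]
= [(0, 1)]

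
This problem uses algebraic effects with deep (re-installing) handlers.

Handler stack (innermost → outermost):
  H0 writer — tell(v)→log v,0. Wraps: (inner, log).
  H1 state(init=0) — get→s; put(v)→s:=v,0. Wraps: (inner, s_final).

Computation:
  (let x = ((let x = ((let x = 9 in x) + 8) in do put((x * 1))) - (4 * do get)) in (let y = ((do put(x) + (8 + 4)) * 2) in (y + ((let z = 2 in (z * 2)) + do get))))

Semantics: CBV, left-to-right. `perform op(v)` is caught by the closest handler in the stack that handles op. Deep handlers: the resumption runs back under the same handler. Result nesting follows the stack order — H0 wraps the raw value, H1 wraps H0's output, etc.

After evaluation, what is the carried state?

Answer: -68

Working:
put(17) @ H1 ⇒ s:=17
get @ H1 ⇒ 17
put(-68) @ H1 ⇒ s:=-68
get @ H1 ⇒ -68
H0 returns (-40, ())
H1 returns ((-40, ()), -68)
= ((-40, ()), -68)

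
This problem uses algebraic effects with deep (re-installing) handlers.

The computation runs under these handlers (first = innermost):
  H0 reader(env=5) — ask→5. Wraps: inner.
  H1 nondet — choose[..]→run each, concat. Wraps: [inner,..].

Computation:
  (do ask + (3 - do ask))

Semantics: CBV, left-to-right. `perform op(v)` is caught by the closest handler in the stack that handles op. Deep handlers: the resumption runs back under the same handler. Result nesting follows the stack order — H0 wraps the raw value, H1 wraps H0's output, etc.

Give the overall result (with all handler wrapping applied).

Evaluation trace:
ask @ H0 ⇒ 5
ask @ H0 ⇒ 5
H0 returns 3
H1 returns [3]
= [3]

Answer: [3]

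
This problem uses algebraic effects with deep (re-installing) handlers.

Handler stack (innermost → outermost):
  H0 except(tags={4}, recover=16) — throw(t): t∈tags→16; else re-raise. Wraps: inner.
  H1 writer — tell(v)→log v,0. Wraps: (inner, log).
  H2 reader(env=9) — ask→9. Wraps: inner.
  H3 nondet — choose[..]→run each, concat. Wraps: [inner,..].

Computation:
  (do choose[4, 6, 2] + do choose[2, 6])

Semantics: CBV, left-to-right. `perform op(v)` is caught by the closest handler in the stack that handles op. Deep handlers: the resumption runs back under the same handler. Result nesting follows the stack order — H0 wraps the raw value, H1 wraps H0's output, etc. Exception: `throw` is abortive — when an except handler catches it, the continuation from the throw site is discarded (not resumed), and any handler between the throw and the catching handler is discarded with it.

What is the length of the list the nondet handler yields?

Answer: 6

Step-by-step:
choose[4, 6, 2] @ H3
  branch[0] choose=4:
    choose[2, 6] @ H3
      branch[0] choose=2:
        H0 returns 6
        H1 returns (6, ())
        H2 returns (6, ())
        H3 returns [(6, ())]
      branch[1] choose=6:
        H0 returns 10
        H1 returns (10, ())
        H2 returns (10, ())
        H3 returns [(10, ())]
  branch[1] choose=6:
    choose[2, 6] @ H3
      branch[0] choose=2:
        H0 returns 8
        H1 returns (8, ())
        H2 returns (8, ())
        H3 returns [(8, ())]
      branch[1] choose=6:
        H0 returns 12
        H1 returns (12, ())
        H2 returns (12, ())
        H3 returns [(12, ())]
  branch[2] choose=2:
    choose[2, 6] @ H3
      branch[0] choose=2:
        H0 returns 4
        H1 returns (4, ())
        H2 returns (4, ())
        H3 returns [(4, ())]
      branch[1] choose=6:
        H0 returns 8
        H1 returns (8, ())
        H2 returns (8, ())
        H3 returns [(8, ())]
= [(6, ()), (10, ()), (8, ()), (12, ()), (4, ()), (8, ())]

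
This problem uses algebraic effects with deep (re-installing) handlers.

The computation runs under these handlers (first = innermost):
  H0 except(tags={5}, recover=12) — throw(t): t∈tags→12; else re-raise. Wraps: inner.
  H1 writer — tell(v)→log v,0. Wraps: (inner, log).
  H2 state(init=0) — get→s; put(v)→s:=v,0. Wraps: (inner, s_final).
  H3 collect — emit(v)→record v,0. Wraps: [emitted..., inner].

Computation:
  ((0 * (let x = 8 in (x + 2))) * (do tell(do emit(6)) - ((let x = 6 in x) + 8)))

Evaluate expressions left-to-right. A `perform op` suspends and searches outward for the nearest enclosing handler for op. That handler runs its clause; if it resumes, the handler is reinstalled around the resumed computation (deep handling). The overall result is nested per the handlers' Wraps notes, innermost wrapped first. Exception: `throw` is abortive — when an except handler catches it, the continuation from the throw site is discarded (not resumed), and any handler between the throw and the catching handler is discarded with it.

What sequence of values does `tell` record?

Answer: (0)

Working:
emit(6) @ H3 ⇒ out+=6
tell(0) @ H1 ⇒ log+=0
H0 returns 0
H1 returns (0, (0))
H2 returns ((0, (0)), 0)
H3 returns [6, ((0, (0)), 0)]
= [6, ((0, (0)), 0)]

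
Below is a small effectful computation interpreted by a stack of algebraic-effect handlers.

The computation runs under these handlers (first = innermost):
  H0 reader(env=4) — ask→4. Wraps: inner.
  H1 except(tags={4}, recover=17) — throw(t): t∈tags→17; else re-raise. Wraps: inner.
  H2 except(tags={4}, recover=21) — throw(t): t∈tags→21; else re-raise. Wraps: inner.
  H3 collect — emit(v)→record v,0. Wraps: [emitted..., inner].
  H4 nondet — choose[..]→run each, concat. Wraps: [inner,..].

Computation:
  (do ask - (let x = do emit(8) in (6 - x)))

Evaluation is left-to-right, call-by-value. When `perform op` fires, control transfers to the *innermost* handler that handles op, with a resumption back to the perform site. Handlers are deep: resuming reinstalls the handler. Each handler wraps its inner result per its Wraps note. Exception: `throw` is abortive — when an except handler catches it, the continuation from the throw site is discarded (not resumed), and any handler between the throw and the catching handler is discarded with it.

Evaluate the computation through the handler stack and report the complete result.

Answer: [[8, -2]]

Step-by-step:
ask @ H0 ⇒ 4
emit(8) @ H3 ⇒ out+=8
H0 returns -2
H1 returns -2
H2 returns -2
H3 returns [8, -2]
H4 returns [[8, -2]]
= [[8, -2]]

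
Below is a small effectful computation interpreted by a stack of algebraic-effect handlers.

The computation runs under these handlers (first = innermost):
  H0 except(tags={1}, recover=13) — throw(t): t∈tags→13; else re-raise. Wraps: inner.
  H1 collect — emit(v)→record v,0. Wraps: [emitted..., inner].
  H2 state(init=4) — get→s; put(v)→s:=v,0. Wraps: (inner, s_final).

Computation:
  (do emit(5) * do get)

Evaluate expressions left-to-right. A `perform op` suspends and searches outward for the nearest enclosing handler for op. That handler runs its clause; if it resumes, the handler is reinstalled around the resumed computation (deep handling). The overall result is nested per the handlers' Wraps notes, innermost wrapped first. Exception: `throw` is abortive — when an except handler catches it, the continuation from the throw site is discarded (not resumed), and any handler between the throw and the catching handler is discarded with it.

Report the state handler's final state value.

Answer: 4

Step-by-step:
emit(5) @ H1 ⇒ out+=5
get @ H2 ⇒ 4
H0 returns 0
H1 returns [5, 0]
H2 returns ([5, 0], 4)
= ([5, 0], 4)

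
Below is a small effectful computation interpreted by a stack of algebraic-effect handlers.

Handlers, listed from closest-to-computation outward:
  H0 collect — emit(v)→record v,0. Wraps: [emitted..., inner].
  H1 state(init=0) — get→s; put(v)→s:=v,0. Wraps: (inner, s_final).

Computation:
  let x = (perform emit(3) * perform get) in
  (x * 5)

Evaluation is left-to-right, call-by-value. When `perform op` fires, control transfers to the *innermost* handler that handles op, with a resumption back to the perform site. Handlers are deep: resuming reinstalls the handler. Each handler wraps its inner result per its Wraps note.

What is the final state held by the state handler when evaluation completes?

Evaluation trace:
emit(3) @ H0 ⇒ out+=3
get @ H1 ⇒ 0
H0 returns [3, 0]
H1 returns ([3, 0], 0)
= ([3, 0], 0)

Answer: 0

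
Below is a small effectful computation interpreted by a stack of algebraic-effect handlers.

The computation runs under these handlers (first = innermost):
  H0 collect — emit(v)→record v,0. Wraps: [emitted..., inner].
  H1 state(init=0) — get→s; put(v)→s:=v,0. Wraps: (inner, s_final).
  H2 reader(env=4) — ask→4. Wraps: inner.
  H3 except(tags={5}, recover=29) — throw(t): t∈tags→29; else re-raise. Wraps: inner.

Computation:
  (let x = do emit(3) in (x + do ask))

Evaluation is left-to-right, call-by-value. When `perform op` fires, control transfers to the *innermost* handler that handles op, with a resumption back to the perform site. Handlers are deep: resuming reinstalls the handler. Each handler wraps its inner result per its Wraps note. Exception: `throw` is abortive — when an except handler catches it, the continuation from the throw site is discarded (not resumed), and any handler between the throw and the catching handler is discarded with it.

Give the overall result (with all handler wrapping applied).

Step-by-step:
emit(3) @ H0 ⇒ out+=3
ask @ H2 ⇒ 4
H0 returns [3, 4]
H1 returns ([3, 4], 0)
H2 returns ([3, 4], 0)
H3 returns ([3, 4], 0)
= ([3, 4], 0)

Answer: ([3, 4], 0)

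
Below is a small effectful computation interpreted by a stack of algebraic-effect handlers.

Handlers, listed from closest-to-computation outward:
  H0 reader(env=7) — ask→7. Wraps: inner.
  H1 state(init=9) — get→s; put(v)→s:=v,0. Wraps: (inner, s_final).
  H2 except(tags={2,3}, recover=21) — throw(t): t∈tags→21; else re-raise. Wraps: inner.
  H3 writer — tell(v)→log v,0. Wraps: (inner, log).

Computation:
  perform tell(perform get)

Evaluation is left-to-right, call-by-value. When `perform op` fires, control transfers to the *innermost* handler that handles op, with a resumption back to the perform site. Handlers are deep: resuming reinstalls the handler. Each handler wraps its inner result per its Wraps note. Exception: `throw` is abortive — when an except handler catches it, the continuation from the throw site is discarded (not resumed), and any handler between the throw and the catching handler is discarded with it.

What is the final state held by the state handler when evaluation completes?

Answer: 9

Evaluation trace:
get @ H1 ⇒ 9
tell(9) @ H3 ⇒ log+=9
H0 returns 0
H1 returns (0, 9)
H2 returns (0, 9)
H3 returns ((0, 9), (9))
= ((0, 9), (9))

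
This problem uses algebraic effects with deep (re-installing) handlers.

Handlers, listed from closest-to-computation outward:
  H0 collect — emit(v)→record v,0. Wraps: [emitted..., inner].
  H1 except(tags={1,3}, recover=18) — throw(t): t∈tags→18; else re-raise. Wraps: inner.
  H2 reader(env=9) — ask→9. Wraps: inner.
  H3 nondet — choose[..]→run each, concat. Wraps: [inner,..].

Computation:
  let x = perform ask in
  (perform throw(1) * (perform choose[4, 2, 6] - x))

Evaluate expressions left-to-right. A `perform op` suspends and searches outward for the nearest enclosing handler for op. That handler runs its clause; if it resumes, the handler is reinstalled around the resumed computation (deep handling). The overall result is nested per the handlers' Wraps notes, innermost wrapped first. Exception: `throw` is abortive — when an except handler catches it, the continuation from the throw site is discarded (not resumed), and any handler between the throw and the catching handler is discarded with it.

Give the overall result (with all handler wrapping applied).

Answer: [18]

Step-by-step:
ask @ H2 ⇒ 9
throw(1) @ H1 caught ⇒ 18
H2 returns 18
H3 returns [18]
= [18]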